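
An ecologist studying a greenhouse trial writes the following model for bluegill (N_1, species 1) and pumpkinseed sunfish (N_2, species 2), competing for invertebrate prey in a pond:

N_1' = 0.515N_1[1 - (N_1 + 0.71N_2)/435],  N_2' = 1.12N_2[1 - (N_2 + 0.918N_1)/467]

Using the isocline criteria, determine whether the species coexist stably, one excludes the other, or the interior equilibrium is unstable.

stable coexistence

Compare the nullcline intercepts: K1/α12 = 435/0.71 = 613 > K2 = 467; K2/α21 = 467/0.918 = 509 > K1 = 435.
Since both inequalities hold, each species can invade when rare, so the interior equilibrium is stable.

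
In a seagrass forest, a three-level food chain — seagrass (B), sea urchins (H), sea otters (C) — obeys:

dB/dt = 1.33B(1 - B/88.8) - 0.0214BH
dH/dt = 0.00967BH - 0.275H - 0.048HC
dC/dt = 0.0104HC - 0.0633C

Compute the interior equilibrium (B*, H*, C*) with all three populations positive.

From dC/dt = 0: 0.0104H* = 0.0633, so H* = 6.09.
From dB/dt = 0: 1.33(1 - B*/88.8) = 0.0214·6.09, giving B* = 88.8·(1 - 0.0979) = 80.1.
From dH/dt = 0: 0.00967·80.1 - 0.275 = 0.048C*, so C* = 0.5/0.048 = 10.4.

B* ≈ 80.1, H* ≈ 6.09, C* ≈ 10.4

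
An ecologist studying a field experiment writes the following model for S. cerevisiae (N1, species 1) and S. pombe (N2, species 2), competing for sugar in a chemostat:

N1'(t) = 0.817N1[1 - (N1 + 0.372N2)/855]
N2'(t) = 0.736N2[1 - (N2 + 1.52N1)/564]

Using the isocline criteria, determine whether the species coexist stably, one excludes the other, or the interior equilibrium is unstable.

Compare the nullcline intercepts: K1/α12 = 855/0.372 = 2300 > K2 = 564; K2/α21 = 564/1.52 = 371 < K1 = 855.
Since the inequalities point opposite ways, species 1 can invade but species 2 cannot.

species 1 excludes species 2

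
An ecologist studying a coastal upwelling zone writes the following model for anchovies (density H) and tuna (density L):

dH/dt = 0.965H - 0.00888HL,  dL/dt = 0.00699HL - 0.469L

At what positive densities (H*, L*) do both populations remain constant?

Set dL/dt = 0 with L > 0: 0.00699H - 0.469 = 0, so H* = 0.469/0.00699 = 67.1.
Set dH/dt = 0 with H > 0: 0.965 - 0.00888L = 0, so L* = 0.965/0.00888 = 109.

H* ≈ 67.1, L* ≈ 109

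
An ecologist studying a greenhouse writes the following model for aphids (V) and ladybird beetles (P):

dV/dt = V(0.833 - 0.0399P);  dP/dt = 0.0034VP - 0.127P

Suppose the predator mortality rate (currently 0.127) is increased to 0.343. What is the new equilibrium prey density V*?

V* ≈ 101

At the interior fixed point, setting dP/dt = 0 with P > 0 fixes V* = (predator death rate)/(VP coefficient) — independent of the other coefficients.
With the change, V* = 0.343/0.0034 = 101; it rises from 37.4.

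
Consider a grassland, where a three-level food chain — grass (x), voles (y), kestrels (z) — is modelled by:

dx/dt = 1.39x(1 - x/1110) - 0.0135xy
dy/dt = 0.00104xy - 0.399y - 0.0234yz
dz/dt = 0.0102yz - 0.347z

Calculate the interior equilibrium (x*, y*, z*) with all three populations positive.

From dz/dt = 0: 0.0102y* = 0.347, so y* = 34.
From dx/dt = 0: 1.39(1 - x*/1110) = 0.0135·34, giving x* = 1110·(1 - 0.33) = 743.
From dy/dt = 0: 0.00104·743 - 0.399 = 0.0234z*, so z* = 0.374/0.0234 = 16.

x* ≈ 743, y* ≈ 34, z* ≈ 16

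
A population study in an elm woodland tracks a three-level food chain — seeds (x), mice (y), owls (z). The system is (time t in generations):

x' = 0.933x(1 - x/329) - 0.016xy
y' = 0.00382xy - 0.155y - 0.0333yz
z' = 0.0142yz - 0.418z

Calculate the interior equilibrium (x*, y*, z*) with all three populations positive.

From dz/dt = 0: 0.0142y* = 0.418, so y* = 29.4.
From dx/dt = 0: 0.933(1 - x*/329) = 0.016·29.4, giving x* = 329·(1 - 0.505) = 163.
From dy/dt = 0: 0.00382·163 - 0.155 = 0.0333z*, so z* = 0.467/0.0333 = 14.

x* ≈ 163, y* ≈ 29.4, z* ≈ 14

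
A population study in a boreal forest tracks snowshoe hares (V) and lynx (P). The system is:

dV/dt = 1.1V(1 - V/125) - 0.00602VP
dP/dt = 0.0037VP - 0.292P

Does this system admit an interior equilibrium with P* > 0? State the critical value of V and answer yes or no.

Threshold V = 78.9; K > 78.9, so yes, the predator persists.

The predator equation gives dP/dt > 0 only when V > 0.292/0.0037 = 78.9.
Without the predator, V → K = 125. Since 125 > 78.9, the predator can invade and persist.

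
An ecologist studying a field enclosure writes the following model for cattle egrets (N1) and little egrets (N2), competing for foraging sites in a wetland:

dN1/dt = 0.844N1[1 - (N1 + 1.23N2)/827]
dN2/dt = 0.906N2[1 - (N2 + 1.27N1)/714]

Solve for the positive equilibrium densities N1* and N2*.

Setting both brackets to zero gives the nullclines N1 + 1.23N2 = 827 and 1.27N1 + N2 = 714.
Substituting N2 = 714 - 1.27N1 into the first: N1(1 - 1.23·1.27) = 827 - 1.23·714.
So N1* = -51.2/-0.562 = 91.1, and then N2* = 714 - 1.27·91.1 = 598.

N1* ≈ 91.1, N2* ≈ 598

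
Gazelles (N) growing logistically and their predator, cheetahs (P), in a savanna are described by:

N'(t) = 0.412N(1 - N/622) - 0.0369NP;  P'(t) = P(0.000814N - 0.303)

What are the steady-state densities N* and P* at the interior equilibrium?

From dP/dt = 0 with P > 0: 0.000814N* = 0.303, so N* = 372.
Substitute into dN/dt = 0: 0.412(1 - 372/622) = 0.0369P*.
The bracket is 0.402, giving P* = 0.165/0.0369 = 4.48.

N* ≈ 372, P* ≈ 4.48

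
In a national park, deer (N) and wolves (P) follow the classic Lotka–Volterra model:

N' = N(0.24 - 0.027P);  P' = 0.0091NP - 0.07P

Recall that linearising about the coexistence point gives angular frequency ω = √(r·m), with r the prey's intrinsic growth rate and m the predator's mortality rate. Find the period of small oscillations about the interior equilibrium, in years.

Here r = 0.24 and m = 0.07, so r·m = 0.0168.
ω = √0.0168 = 0.13 per year, hence T = 2π/ω ≈ 48.5 years.

T ≈ 48.5 years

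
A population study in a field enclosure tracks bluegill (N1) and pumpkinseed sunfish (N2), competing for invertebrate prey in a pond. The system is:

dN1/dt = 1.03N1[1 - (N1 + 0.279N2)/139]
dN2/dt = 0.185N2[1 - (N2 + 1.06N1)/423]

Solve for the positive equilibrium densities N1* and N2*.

N1* ≈ 29.8, N2* ≈ 391

Setting both brackets to zero gives the nullclines N1 + 0.279N2 = 139 and 1.06N1 + N2 = 423.
Substituting N2 = 423 - 1.06N1 into the first: N1(1 - 0.279·1.06) = 139 - 0.279·423.
So N1* = 21/0.704 = 29.8, and then N2* = 423 - 1.06·29.8 = 391.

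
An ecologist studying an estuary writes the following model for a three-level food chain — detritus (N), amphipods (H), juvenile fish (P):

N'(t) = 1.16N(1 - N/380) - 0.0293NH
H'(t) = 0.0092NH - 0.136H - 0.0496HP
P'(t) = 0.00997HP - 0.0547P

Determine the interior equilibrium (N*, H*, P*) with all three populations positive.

From dP/dt = 0: 0.00997H* = 0.0547, so H* = 5.49.
From dN/dt = 0: 1.16(1 - N*/380) = 0.0293·5.49, giving N* = 380·(1 - 0.139) = 327.
From dH/dt = 0: 0.0092·327 - 0.136 = 0.0496P*, so P* = 2.88/0.0496 = 58.

N* ≈ 327, H* ≈ 5.49, P* ≈ 58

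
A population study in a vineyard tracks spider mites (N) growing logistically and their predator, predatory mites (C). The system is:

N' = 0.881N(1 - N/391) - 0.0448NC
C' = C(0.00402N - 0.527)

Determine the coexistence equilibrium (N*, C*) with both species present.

N* ≈ 131, C* ≈ 13.1

From dC/dt = 0 with C > 0: 0.00402N* = 0.527, so N* = 131.
Substitute into dN/dt = 0: 0.881(1 - 131/391) = 0.0448C*.
The bracket is 0.665, giving C* = 0.586/0.0448 = 13.1.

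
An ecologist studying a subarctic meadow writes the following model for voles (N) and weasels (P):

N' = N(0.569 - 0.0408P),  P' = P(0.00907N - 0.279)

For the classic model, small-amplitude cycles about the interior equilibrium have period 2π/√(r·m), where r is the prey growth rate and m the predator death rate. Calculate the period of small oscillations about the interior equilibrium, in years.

Here r = 0.569 and m = 0.279, so r·m = 0.159.
ω = √0.159 = 0.398 per year, hence T = 2π/ω ≈ 15.8 years.

T ≈ 15.8 years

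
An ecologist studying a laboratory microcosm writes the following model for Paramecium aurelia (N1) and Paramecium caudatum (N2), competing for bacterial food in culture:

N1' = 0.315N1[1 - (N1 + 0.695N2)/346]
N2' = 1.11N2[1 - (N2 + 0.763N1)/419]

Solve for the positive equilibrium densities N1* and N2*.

N1* ≈ 117, N2* ≈ 330

Setting both brackets to zero gives the nullclines N1 + 0.695N2 = 346 and 0.763N1 + N2 = 419.
Substituting N2 = 419 - 0.763N1 into the first: N1(1 - 0.695·0.763) = 346 - 0.695·419.
So N1* = 54.8/0.47 = 117, and then N2* = 419 - 0.763·117 = 330.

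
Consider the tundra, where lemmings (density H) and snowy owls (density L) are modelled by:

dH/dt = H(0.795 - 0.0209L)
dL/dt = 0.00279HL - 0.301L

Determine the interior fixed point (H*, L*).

H* ≈ 108, L* ≈ 38

Set dL/dt = 0 with L > 0: 0.00279H - 0.301 = 0, so H* = 0.301/0.00279 = 108.
Set dH/dt = 0 with H > 0: 0.795 - 0.0209L = 0, so L* = 0.795/0.0209 = 38.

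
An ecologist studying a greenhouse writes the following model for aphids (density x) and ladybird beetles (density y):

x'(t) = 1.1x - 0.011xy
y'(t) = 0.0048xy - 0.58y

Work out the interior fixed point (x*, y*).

Set dy/dt = 0 with y > 0: 0.0048x - 0.58 = 0, so x* = 0.58/0.0048 = 121.
Set dx/dt = 0 with x > 0: 1.1 - 0.011y = 0, so y* = 1.1/0.011 = 100.

x* ≈ 121, y* ≈ 100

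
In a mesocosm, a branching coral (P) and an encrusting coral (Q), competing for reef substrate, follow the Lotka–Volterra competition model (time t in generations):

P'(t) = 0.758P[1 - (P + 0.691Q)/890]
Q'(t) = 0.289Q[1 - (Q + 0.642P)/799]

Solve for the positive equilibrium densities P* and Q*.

P* ≈ 607, Q* ≈ 409

Setting both brackets to zero gives the nullclines P + 0.691Q = 890 and 0.642P + Q = 799.
Substituting Q = 799 - 0.642P into the first: P(1 - 0.691·0.642) = 890 - 0.691·799.
So P* = 338/0.556 = 607, and then Q* = 799 - 0.642·607 = 409.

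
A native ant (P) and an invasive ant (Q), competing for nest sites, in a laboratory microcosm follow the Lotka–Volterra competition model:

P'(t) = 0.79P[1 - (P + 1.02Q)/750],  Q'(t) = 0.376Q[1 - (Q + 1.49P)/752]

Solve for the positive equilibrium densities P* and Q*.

P* ≈ 32.8, Q* ≈ 703

Setting both brackets to zero gives the nullclines P + 1.02Q = 750 and 1.49P + Q = 752.
Substituting Q = 752 - 1.49P into the first: P(1 - 1.02·1.49) = 750 - 1.02·752.
So P* = -17/-0.52 = 32.8, and then Q* = 752 - 1.49·32.8 = 703.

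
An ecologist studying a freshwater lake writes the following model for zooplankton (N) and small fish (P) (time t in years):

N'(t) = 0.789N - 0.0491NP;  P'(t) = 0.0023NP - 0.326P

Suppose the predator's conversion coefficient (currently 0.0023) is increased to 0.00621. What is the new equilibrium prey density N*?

N* ≈ 52.5

At the interior fixed point, setting dP/dt = 0 with P > 0 fixes N* = (predator death rate)/(NP coefficient) — independent of the other coefficients.
With the change, N* = 0.326/0.00621 = 52.5; it falls from 142.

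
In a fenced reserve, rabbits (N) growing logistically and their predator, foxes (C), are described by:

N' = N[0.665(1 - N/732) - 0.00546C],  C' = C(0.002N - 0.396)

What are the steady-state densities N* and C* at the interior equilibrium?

From dC/dt = 0 with C > 0: 0.002N* = 0.396, so N* = 198.
Substitute into dN/dt = 0: 0.665(1 - 198/732) = 0.00546C*.
The bracket is 0.73, giving C* = 0.485/0.00546 = 88.9.

N* ≈ 198, C* ≈ 88.9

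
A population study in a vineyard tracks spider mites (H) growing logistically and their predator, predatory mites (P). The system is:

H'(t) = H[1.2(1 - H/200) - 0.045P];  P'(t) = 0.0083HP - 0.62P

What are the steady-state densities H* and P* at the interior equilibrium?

H* ≈ 74.7, P* ≈ 16.7

From dP/dt = 0 with P > 0: 0.0083H* = 0.62, so H* = 74.7.
Substitute into dH/dt = 0: 1.2(1 - 74.7/200) = 0.045P*.
The bracket is 0.627, giving P* = 0.752/0.045 = 16.7.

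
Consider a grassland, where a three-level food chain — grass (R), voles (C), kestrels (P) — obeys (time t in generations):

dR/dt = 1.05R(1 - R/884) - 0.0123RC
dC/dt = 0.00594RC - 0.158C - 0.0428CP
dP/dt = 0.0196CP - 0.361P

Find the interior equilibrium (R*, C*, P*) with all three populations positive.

From dP/dt = 0: 0.0196C* = 0.361, so C* = 18.4.
From dR/dt = 0: 1.05(1 - R*/884) = 0.0123·18.4, giving R* = 884·(1 - 0.216) = 693.
From dC/dt = 0: 0.00594·693 - 0.158 = 0.0428P*, so P* = 3.96/0.0428 = 92.5.

R* ≈ 693, C* ≈ 18.4, P* ≈ 92.5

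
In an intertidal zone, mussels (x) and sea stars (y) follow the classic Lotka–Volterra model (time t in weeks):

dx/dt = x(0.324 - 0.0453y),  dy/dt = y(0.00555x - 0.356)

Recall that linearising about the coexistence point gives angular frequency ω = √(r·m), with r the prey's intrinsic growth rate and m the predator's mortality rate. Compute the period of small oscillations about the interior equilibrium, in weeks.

T ≈ 18.5 weeks

Here r = 0.324 and m = 0.356, so r·m = 0.115.
ω = √0.115 = 0.34 per week, hence T = 2π/ω ≈ 18.5 weeks.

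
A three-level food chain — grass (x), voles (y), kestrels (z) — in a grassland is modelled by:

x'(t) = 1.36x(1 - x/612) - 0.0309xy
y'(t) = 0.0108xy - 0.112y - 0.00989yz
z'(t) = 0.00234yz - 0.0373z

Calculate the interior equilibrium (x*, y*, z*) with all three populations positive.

x* ≈ 390, y* ≈ 15.9, z* ≈ 415

From dz/dt = 0: 0.00234y* = 0.0373, so y* = 15.9.
From dx/dt = 0: 1.36(1 - x*/612) = 0.0309·15.9, giving x* = 612·(1 - 0.362) = 390.
From dy/dt = 0: 0.0108·390 - 0.112 = 0.00989z*, so z* = 4.1/0.00989 = 415.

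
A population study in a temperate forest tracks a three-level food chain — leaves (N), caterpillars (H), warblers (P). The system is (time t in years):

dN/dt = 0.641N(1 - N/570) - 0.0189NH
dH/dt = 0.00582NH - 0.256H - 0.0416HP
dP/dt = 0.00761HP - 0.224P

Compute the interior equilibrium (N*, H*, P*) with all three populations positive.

N* ≈ 75.3, H* ≈ 29.4, P* ≈ 4.38

From dP/dt = 0: 0.00761H* = 0.224, so H* = 29.4.
From dN/dt = 0: 0.641(1 - N*/570) = 0.0189·29.4, giving N* = 570·(1 - 0.868) = 75.3.
From dH/dt = 0: 0.00582·75.3 - 0.256 = 0.0416P*, so P* = 0.182/0.0416 = 4.38.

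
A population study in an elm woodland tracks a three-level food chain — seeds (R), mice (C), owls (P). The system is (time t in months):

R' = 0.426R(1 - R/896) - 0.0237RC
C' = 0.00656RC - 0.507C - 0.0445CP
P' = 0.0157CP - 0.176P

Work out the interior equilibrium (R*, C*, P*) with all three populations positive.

From dP/dt = 0: 0.0157C* = 0.176, so C* = 11.2.
From dR/dt = 0: 0.426(1 - R*/896) = 0.0237·11.2, giving R* = 896·(1 - 0.624) = 337.
From dC/dt = 0: 0.00656·337 - 0.507 = 0.0445P*, so P* = 1.71/0.0445 = 38.3.

R* ≈ 337, C* ≈ 11.2, P* ≈ 38.3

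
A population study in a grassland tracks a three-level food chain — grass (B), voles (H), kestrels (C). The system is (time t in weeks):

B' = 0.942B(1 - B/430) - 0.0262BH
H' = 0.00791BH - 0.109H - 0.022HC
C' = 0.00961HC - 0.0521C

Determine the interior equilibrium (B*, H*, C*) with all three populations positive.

From dC/dt = 0: 0.00961H* = 0.0521, so H* = 5.42.
From dB/dt = 0: 0.942(1 - B*/430) = 0.0262·5.42, giving B* = 430·(1 - 0.151) = 365.
From dH/dt = 0: 0.00791·365 - 0.109 = 0.022C*, so C* = 2.78/0.022 = 126.

B* ≈ 365, H* ≈ 5.42, C* ≈ 126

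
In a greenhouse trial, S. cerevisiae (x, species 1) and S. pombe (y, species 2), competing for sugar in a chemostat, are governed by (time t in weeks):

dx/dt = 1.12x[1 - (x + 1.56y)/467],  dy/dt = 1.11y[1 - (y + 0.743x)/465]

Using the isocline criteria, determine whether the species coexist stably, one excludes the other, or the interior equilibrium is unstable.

Compare the nullcline intercepts: K1/α12 = 467/1.56 = 299 < K2 = 465; K2/α21 = 465/0.743 = 626 > K1 = 467.
Since the inequalities point opposite ways, species 2 can invade but species 1 cannot.

species 2 excludes species 1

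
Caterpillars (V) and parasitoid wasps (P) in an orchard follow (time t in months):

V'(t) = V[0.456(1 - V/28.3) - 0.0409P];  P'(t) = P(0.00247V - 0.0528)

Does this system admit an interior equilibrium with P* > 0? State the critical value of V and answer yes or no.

The predator equation gives dP/dt > 0 only when V > 0.0528/0.00247 = 21.4.
Without the predator, V → K = 28.3. Since 28.3 > 21.4, the predator can invade and persist.

Threshold V = 21.4; K > 21.4, so yes, the predator persists.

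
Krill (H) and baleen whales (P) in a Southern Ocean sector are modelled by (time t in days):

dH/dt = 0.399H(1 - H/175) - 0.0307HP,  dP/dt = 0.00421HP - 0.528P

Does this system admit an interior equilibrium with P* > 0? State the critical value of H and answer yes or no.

Threshold H = 125; K > 125, so yes, the predator persists.

The predator equation gives dP/dt > 0 only when H > 0.528/0.00421 = 125.
Without the predator, H → K = 175. Since 175 > 125, the predator can invade and persist.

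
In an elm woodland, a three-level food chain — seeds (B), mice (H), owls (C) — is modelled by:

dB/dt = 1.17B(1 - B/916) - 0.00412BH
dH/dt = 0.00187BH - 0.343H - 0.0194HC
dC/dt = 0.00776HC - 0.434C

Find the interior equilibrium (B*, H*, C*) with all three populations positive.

From dC/dt = 0: 0.00776H* = 0.434, so H* = 55.9.
From dB/dt = 0: 1.17(1 - B*/916) = 0.00412·55.9, giving B* = 916·(1 - 0.197) = 736.
From dH/dt = 0: 0.00187·736 - 0.343 = 0.0194C*, so C* = 1.03/0.0194 = 53.2.

B* ≈ 736, H* ≈ 55.9, C* ≈ 53.2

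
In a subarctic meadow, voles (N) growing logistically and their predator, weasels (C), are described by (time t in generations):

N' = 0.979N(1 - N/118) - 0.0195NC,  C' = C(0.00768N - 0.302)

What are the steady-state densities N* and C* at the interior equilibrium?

N* ≈ 39.3, C* ≈ 33.5

From dC/dt = 0 with C > 0: 0.00768N* = 0.302, so N* = 39.3.
Substitute into dN/dt = 0: 0.979(1 - 39.3/118) = 0.0195C*.
The bracket is 0.667, giving C* = 0.653/0.0195 = 33.5.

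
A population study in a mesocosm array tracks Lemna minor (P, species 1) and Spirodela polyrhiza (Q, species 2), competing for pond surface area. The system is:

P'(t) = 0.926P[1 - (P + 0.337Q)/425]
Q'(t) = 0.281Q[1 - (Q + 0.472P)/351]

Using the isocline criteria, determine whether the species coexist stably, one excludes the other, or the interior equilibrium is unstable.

stable coexistence

Compare the nullcline intercepts: K1/α12 = 425/0.337 = 1260 > K2 = 351; K2/α21 = 351/0.472 = 744 > K1 = 425.
Since both inequalities hold, each species can invade when rare, so the interior equilibrium is stable.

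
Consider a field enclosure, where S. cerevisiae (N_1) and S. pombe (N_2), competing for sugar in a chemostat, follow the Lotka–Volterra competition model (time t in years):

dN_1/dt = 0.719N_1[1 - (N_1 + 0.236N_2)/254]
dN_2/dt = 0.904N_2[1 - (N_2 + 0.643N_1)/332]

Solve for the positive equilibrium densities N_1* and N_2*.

N_1* ≈ 207, N_2* ≈ 199

Setting both brackets to zero gives the nullclines N_1 + 0.236N_2 = 254 and 0.643N_1 + N_2 = 332.
Substituting N_2 = 332 - 0.643N_1 into the first: N_1(1 - 0.236·0.643) = 254 - 0.236·332.
So N_1* = 176/0.848 = 207, and then N_2* = 332 - 0.643·207 = 199.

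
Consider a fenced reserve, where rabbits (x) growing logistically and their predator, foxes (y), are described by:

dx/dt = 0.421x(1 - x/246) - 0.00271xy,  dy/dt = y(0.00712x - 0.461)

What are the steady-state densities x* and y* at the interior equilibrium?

From dy/dt = 0 with y > 0: 0.00712x* = 0.461, so x* = 64.7.
Substitute into dx/dt = 0: 0.421(1 - 64.7/246) = 0.00271y*.
The bracket is 0.737, giving y* = 0.31/0.00271 = 114.

x* ≈ 64.7, y* ≈ 114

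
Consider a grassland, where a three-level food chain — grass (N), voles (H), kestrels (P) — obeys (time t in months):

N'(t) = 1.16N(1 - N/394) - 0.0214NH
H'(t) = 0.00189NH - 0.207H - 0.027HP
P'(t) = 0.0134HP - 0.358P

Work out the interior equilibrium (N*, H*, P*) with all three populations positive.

From dP/dt = 0: 0.0134H* = 0.358, so H* = 26.7.
From dN/dt = 0: 1.16(1 - N*/394) = 0.0214·26.7, giving N* = 394·(1 - 0.493) = 200.
From dH/dt = 0: 0.00189·200 - 0.207 = 0.027P*, so P* = 0.171/0.027 = 6.32.

N* ≈ 200, H* ≈ 26.7, P* ≈ 6.32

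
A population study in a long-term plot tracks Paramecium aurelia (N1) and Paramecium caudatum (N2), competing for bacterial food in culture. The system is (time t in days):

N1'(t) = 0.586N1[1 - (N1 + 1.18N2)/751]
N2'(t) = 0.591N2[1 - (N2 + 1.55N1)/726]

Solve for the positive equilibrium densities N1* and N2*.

Setting both brackets to zero gives the nullclines N1 + 1.18N2 = 751 and 1.55N1 + N2 = 726.
Substituting N2 = 726 - 1.55N1 into the first: N1(1 - 1.18·1.55) = 751 - 1.18·726.
So N1* = -106/-0.829 = 127, and then N2* = 726 - 1.55·127 = 528.

N1* ≈ 127, N2* ≈ 528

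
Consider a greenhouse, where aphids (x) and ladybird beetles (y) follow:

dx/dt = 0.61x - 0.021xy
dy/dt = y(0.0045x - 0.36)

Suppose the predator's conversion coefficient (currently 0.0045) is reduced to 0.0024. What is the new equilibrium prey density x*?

x* ≈ 150

At the interior fixed point, setting dy/dt = 0 with y > 0 fixes x* = (predator death rate)/(xy coefficient) — independent of the other coefficients.
With the change, x* = 0.36/0.0024 = 150; it rises from 80.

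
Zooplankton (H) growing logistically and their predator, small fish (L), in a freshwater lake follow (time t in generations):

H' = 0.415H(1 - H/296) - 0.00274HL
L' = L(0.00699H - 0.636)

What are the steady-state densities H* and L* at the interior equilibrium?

H* ≈ 91, L* ≈ 105

From dL/dt = 0 with L > 0: 0.00699H* = 0.636, so H* = 91.
Substitute into dH/dt = 0: 0.415(1 - 91/296) = 0.00274L*.
The bracket is 0.693, giving L* = 0.287/0.00274 = 105.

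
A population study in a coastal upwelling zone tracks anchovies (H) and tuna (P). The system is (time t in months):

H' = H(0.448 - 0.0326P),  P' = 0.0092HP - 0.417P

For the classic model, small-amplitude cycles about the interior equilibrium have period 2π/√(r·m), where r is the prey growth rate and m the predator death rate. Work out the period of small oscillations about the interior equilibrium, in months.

T ≈ 14.5 months

Here r = 0.448 and m = 0.417, so r·m = 0.187.
ω = √0.187 = 0.432 per month, hence T = 2π/ω ≈ 14.5 months.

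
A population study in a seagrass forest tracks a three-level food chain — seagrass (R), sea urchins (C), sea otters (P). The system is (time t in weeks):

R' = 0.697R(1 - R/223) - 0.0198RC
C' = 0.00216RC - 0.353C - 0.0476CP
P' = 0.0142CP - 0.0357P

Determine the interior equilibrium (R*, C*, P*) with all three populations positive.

From dP/dt = 0: 0.0142C* = 0.0357, so C* = 2.51.
From dR/dt = 0: 0.697(1 - R*/223) = 0.0198·2.51, giving R* = 223·(1 - 0.0714) = 207.
From dC/dt = 0: 0.00216·207 - 0.353 = 0.0476P*, so P* = 0.0943/0.0476 = 1.98.

R* ≈ 207, C* ≈ 2.51, P* ≈ 1.98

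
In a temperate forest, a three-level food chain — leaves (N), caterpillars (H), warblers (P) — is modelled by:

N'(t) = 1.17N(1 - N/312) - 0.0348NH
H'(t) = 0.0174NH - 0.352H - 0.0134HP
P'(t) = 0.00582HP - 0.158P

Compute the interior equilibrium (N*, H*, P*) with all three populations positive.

N* ≈ 60.1, H* ≈ 27.1, P* ≈ 51.7

From dP/dt = 0: 0.00582H* = 0.158, so H* = 27.1.
From dN/dt = 0: 1.17(1 - N*/312) = 0.0348·27.1, giving N* = 312·(1 - 0.807) = 60.1.
From dH/dt = 0: 0.0174·60.1 - 0.352 = 0.0134P*, so P* = 0.693/0.0134 = 51.7.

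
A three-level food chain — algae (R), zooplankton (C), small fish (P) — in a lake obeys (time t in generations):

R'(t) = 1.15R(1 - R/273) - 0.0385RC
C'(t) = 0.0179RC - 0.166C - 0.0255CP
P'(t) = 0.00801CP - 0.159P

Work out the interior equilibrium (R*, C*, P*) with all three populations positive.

From dP/dt = 0: 0.00801C* = 0.159, so C* = 19.9.
From dR/dt = 0: 1.15(1 - R*/273) = 0.0385·19.9, giving R* = 273·(1 - 0.665) = 91.6.
From dC/dt = 0: 0.0179·91.6 - 0.166 = 0.0255P*, so P* = 1.47/0.0255 = 57.8.

R* ≈ 91.6, C* ≈ 19.9, P* ≈ 57.8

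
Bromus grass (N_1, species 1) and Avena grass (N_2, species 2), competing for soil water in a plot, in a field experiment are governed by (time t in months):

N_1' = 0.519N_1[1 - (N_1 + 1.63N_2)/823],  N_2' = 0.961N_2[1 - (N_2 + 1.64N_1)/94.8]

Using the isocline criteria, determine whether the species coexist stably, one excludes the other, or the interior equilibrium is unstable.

species 1 excludes species 2

Compare the nullcline intercepts: K1/α12 = 823/1.63 = 505 > K2 = 94.8; K2/α21 = 94.8/1.64 = 57.8 < K1 = 823.
Since the inequalities point opposite ways, species 1 can invade but species 2 cannot.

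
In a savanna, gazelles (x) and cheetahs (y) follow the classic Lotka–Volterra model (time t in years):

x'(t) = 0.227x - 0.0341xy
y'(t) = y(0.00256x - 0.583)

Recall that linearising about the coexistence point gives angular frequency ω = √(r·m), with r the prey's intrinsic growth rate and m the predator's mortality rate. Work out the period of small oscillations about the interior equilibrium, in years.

Here r = 0.227 and m = 0.583, so r·m = 0.132.
ω = √0.132 = 0.364 per year, hence T = 2π/ω ≈ 17.3 years.

T ≈ 17.3 years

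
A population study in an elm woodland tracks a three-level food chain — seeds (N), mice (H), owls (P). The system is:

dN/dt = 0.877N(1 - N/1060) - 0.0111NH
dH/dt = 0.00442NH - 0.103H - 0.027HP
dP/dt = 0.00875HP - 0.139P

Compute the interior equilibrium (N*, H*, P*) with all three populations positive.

From dP/dt = 0: 0.00875H* = 0.139, so H* = 15.9.
From dN/dt = 0: 0.877(1 - N*/1060) = 0.0111·15.9, giving N* = 1060·(1 - 0.201) = 847.
From dH/dt = 0: 0.00442·847 - 0.103 = 0.027P*, so P* = 3.64/0.027 = 135.

N* ≈ 847, H* ≈ 15.9, P* ≈ 135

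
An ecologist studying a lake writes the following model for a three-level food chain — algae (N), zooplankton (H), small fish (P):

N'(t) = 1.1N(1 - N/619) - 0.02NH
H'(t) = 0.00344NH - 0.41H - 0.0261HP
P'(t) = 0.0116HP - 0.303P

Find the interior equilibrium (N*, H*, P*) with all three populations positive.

From dP/dt = 0: 0.0116H* = 0.303, so H* = 26.1.
From dN/dt = 0: 1.1(1 - N*/619) = 0.02·26.1, giving N* = 619·(1 - 0.475) = 325.
From dH/dt = 0: 0.00344·325 - 0.41 = 0.0261P*, so P* = 0.708/0.0261 = 27.1.

N* ≈ 325, H* ≈ 26.1, P* ≈ 27.1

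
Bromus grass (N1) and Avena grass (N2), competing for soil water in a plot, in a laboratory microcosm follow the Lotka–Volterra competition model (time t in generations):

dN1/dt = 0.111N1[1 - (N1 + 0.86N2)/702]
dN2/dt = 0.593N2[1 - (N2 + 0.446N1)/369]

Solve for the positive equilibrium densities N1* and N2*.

N1* ≈ 624, N2* ≈ 90.7

Setting both brackets to zero gives the nullclines N1 + 0.86N2 = 702 and 0.446N1 + N2 = 369.
Substituting N2 = 369 - 0.446N1 into the first: N1(1 - 0.86·0.446) = 702 - 0.86·369.
So N1* = 385/0.616 = 624, and then N2* = 369 - 0.446·624 = 90.7.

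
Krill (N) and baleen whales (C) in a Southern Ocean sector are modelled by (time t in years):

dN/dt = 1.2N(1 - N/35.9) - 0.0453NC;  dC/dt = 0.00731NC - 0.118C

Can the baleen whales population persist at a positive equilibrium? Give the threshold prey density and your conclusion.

Threshold N = 16.1; K > 16.1, so yes, the predator persists.

The predator equation gives dC/dt > 0 only when N > 0.118/0.00731 = 16.1.
Without the predator, N → K = 35.9. Since 35.9 > 16.1, the predator can invade and persist.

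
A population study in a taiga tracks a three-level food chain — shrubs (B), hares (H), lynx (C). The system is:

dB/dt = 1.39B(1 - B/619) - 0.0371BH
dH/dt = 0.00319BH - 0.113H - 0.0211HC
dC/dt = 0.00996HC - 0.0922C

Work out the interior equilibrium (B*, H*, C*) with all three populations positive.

From dC/dt = 0: 0.00996H* = 0.0922, so H* = 9.26.
From dB/dt = 0: 1.39(1 - B*/619) = 0.0371·9.26, giving B* = 619·(1 - 0.247) = 466.
From dH/dt = 0: 0.00319·466 - 0.113 = 0.0211C*, so C* = 1.37/0.0211 = 65.1.

B* ≈ 466, H* ≈ 9.26, C* ≈ 65.1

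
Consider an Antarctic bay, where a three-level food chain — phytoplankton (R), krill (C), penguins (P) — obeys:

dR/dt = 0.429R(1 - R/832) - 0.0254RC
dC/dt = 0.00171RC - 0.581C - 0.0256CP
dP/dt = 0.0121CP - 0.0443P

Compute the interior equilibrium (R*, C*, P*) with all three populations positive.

From dP/dt = 0: 0.0121C* = 0.0443, so C* = 3.66.
From dR/dt = 0: 0.429(1 - R*/832) = 0.0254·3.66, giving R* = 832·(1 - 0.217) = 652.
From dC/dt = 0: 0.00171·652 - 0.581 = 0.0256P*, so P* = 0.533/0.0256 = 20.8.

R* ≈ 652, C* ≈ 3.66, P* ≈ 20.8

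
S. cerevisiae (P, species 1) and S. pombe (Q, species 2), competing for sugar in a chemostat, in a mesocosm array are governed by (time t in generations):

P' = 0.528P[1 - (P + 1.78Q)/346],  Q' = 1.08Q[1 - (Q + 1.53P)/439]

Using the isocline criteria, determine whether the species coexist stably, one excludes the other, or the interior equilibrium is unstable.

unstable coexistence (outcome depends on initial conditions)

Compare the nullcline intercepts: K1/α12 = 346/1.78 = 194 < K2 = 439; K2/α21 = 439/1.53 = 287 < K1 = 346.
Since both are reversed, neither can invade when rare; the interior point is a saddle.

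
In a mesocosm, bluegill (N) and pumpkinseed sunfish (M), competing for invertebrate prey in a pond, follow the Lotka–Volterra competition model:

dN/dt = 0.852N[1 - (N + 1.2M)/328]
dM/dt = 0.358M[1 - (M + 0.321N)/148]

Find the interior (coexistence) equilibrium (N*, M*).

N* ≈ 245, M* ≈ 69.5

Setting both brackets to zero gives the nullclines N + 1.2M = 328 and 0.321N + M = 148.
Substituting M = 148 - 0.321N into the first: N(1 - 1.2·0.321) = 328 - 1.2·148.
So N* = 150/0.615 = 245, and then M* = 148 - 0.321·245 = 69.5.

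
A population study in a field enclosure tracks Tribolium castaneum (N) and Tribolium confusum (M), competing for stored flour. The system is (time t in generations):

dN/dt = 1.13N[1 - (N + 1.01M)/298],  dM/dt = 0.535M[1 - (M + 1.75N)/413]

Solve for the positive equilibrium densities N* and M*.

Setting both brackets to zero gives the nullclines N + 1.01M = 298 and 1.75N + M = 413.
Substituting M = 413 - 1.75N into the first: N(1 - 1.01·1.75) = 298 - 1.01·413.
So N* = -119/-0.768 = 155, and then M* = 413 - 1.75·155 = 141.

N* ≈ 155, M* ≈ 141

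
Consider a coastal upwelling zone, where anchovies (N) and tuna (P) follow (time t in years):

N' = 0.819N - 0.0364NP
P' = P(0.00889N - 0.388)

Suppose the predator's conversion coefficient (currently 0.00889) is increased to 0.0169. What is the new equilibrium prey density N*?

N* ≈ 23

At the interior fixed point, setting dP/dt = 0 with P > 0 fixes N* = (predator death rate)/(NP coefficient) — independent of the other coefficients.
With the change, N* = 0.388/0.0169 = 23; it falls from 43.6.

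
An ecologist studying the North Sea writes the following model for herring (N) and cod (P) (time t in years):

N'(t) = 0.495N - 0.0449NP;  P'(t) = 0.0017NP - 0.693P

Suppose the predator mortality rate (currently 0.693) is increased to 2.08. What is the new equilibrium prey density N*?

N* ≈ 1220

At the interior fixed point, setting dP/dt = 0 with P > 0 fixes N* = (predator death rate)/(NP coefficient) — independent of the other coefficients.
With the change, N* = 2.08/0.0017 = 1220; it rises from 408.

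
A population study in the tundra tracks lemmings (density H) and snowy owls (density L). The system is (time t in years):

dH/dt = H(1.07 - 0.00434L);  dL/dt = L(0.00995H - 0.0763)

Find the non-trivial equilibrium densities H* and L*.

H* ≈ 7.67, L* ≈ 247

Set dL/dt = 0 with L > 0: 0.00995H - 0.0763 = 0, so H* = 0.0763/0.00995 = 7.67.
Set dH/dt = 0 with H > 0: 1.07 - 0.00434L = 0, so L* = 1.07/0.00434 = 247.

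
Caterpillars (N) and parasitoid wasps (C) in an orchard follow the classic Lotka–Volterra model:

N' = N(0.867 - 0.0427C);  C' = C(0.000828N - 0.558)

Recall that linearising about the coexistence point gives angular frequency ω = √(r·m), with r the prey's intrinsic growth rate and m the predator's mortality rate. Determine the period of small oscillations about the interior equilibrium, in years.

Here r = 0.867 and m = 0.558, so r·m = 0.484.
ω = √0.484 = 0.696 per year, hence T = 2π/ω ≈ 9.03 years.

T ≈ 9.03 years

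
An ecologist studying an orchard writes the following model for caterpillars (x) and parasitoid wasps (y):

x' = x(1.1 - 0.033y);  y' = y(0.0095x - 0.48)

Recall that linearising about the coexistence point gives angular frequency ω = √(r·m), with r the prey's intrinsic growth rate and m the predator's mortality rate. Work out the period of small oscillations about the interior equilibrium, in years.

T ≈ 8.65 years

Here r = 1.1 and m = 0.48, so r·m = 0.528.
ω = √0.528 = 0.727 per year, hence T = 2π/ω ≈ 8.65 years.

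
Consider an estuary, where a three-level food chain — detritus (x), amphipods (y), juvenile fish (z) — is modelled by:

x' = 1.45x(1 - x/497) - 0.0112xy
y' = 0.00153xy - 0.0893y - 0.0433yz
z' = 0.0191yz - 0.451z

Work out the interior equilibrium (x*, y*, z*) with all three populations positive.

From dz/dt = 0: 0.0191y* = 0.451, so y* = 23.6.
From dx/dt = 0: 1.45(1 - x*/497) = 0.0112·23.6, giving x* = 497·(1 - 0.182) = 406.
From dy/dt = 0: 0.00153·406 - 0.0893 = 0.0433z*, so z* = 0.532/0.0433 = 12.3.

x* ≈ 406, y* ≈ 23.6, z* ≈ 12.3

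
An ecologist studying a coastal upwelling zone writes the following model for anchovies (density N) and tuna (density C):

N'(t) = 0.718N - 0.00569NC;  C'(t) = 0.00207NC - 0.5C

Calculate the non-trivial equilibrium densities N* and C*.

Set dC/dt = 0 with C > 0: 0.00207N - 0.5 = 0, so N* = 0.5/0.00207 = 242.
Set dN/dt = 0 with N > 0: 0.718 - 0.00569C = 0, so C* = 0.718/0.00569 = 126.

N* ≈ 242, C* ≈ 126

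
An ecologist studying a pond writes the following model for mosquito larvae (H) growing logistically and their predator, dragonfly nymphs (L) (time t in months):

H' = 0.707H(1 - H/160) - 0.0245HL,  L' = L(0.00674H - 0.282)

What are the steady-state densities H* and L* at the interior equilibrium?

From dL/dt = 0 with L > 0: 0.00674H* = 0.282, so H* = 41.8.
Substitute into dH/dt = 0: 0.707(1 - 41.8/160) = 0.0245L*.
The bracket is 0.739, giving L* = 0.522/0.0245 = 21.3.

H* ≈ 41.8, L* ≈ 21.3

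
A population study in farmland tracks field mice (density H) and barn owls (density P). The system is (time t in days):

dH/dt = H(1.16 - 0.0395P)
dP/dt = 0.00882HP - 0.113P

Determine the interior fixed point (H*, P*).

H* ≈ 12.8, P* ≈ 29.4

Set dP/dt = 0 with P > 0: 0.00882H - 0.113 = 0, so H* = 0.113/0.00882 = 12.8.
Set dH/dt = 0 with H > 0: 1.16 - 0.0395P = 0, so P* = 1.16/0.0395 = 29.4.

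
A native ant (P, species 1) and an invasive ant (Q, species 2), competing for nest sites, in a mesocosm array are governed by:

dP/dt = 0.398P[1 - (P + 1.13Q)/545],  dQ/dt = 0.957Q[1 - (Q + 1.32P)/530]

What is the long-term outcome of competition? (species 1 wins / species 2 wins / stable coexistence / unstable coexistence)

unstable coexistence (outcome depends on initial conditions)

Compare the nullcline intercepts: K1/α12 = 545/1.13 = 482 < K2 = 530; K2/α21 = 530/1.32 = 402 < K1 = 545.
Since both are reversed, neither can invade when rare; the interior point is a saddle.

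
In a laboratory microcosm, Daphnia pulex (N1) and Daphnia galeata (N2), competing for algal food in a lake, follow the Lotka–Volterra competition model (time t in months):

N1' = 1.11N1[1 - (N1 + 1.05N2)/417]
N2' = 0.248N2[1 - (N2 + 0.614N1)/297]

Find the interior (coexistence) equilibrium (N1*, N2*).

N1* ≈ 296, N2* ≈ 115

Setting both brackets to zero gives the nullclines N1 + 1.05N2 = 417 and 0.614N1 + N2 = 297.
Substituting N2 = 297 - 0.614N1 into the first: N1(1 - 1.05·0.614) = 417 - 1.05·297.
So N1* = 105/0.355 = 296, and then N2* = 297 - 0.614·296 = 115.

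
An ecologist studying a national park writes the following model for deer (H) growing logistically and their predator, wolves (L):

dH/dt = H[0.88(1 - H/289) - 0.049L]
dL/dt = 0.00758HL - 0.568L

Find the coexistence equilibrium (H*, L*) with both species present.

From dL/dt = 0 with L > 0: 0.00758H* = 0.568, so H* = 74.9.
Substitute into dH/dt = 0: 0.88(1 - 74.9/289) = 0.049L*.
The bracket is 0.741, giving L* = 0.652/0.049 = 13.3.

H* ≈ 74.9, L* ≈ 13.3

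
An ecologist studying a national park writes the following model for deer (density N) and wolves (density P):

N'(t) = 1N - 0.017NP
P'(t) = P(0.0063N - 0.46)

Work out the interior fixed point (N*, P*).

Set dP/dt = 0 with P > 0: 0.0063N - 0.46 = 0, so N* = 0.46/0.0063 = 73.
Set dN/dt = 0 with N > 0: 1 - 0.017P = 0, so P* = 1/0.017 = 58.8.

N* ≈ 73, P* ≈ 58.8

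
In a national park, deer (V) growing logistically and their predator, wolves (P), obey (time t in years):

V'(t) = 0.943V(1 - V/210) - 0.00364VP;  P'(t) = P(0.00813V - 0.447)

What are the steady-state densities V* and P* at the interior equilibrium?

From dP/dt = 0 with P > 0: 0.00813V* = 0.447, so V* = 55.
Substitute into dV/dt = 0: 0.943(1 - 55/210) = 0.00364P*.
The bracket is 0.738, giving P* = 0.696/0.00364 = 191.

V* ≈ 55, P* ≈ 191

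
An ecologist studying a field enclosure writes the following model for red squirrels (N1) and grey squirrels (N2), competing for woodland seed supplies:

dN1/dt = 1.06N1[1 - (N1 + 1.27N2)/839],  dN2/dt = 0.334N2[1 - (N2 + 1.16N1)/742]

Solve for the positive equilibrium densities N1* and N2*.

N1* ≈ 218, N2* ≈ 489

Setting both brackets to zero gives the nullclines N1 + 1.27N2 = 839 and 1.16N1 + N2 = 742.
Substituting N2 = 742 - 1.16N1 into the first: N1(1 - 1.27·1.16) = 839 - 1.27·742.
So N1* = -103/-0.473 = 218, and then N2* = 742 - 1.16·218 = 489.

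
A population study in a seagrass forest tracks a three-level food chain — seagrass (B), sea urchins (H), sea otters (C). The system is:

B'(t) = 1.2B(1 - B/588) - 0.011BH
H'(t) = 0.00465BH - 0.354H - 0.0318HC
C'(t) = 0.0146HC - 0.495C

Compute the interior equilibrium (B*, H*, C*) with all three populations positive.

B* ≈ 405, H* ≈ 33.9, C* ≈ 48.1

From dC/dt = 0: 0.0146H* = 0.495, so H* = 33.9.
From dB/dt = 0: 1.2(1 - B*/588) = 0.011·33.9, giving B* = 588·(1 - 0.311) = 405.
From dH/dt = 0: 0.00465·405 - 0.354 = 0.0318C*, so C* = 1.53/0.0318 = 48.1.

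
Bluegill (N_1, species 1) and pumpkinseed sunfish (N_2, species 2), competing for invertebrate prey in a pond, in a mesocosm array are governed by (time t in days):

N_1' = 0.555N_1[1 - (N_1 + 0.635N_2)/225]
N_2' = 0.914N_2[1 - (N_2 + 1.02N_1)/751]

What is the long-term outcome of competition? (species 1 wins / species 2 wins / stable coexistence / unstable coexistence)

Compare the nullcline intercepts: K1/α12 = 225/0.635 = 354 < K2 = 751; K2/α21 = 751/1.02 = 736 > K1 = 225.
Since the inequalities point opposite ways, species 2 can invade but species 1 cannot.

species 2 excludes species 1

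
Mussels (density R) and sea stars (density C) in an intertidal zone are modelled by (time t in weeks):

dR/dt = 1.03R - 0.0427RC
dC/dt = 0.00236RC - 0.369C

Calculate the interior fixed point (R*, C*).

Set dC/dt = 0 with C > 0: 0.00236R - 0.369 = 0, so R* = 0.369/0.00236 = 156.
Set dR/dt = 0 with R > 0: 1.03 - 0.0427C = 0, so C* = 1.03/0.0427 = 24.1.

R* ≈ 156, C* ≈ 24.1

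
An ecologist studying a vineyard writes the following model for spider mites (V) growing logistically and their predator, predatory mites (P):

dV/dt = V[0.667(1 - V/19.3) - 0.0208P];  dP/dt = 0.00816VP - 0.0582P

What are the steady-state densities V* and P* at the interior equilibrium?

From dP/dt = 0 with P > 0: 0.00816V* = 0.0582, so V* = 7.13.
Substitute into dV/dt = 0: 0.667(1 - 7.13/19.3) = 0.0208P*.
The bracket is 0.63, giving P* = 0.421/0.0208 = 20.2.

V* ≈ 7.13, P* ≈ 20.2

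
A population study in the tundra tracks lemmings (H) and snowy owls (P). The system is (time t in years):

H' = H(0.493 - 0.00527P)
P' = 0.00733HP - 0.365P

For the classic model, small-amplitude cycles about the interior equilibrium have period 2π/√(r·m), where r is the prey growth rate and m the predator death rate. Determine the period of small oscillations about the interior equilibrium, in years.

Here r = 0.493 and m = 0.365, so r·m = 0.18.
ω = √0.18 = 0.424 per year, hence T = 2π/ω ≈ 14.8 years.

T ≈ 14.8 years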